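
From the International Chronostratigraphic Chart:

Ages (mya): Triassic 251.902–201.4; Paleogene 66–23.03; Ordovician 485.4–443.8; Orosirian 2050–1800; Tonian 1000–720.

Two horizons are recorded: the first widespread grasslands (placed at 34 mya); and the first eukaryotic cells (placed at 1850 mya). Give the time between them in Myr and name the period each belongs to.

1816 million years apart; the first in the Paleogene, the second in the Orosirian

Elapsed time: 1850 − 34 = 1816 Myr.
34 Ma lies within 66–23.03 Ma: Paleogene.
1850 Ma lies within 2050–1800 Ma: Orosirian.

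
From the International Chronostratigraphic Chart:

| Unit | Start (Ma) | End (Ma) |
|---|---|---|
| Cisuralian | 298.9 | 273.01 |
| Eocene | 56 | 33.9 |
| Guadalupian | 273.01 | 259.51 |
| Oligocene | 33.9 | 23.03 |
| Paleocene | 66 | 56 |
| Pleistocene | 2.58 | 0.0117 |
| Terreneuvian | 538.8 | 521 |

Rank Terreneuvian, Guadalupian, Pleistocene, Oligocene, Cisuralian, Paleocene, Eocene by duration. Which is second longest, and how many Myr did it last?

Eocene, 22.1 million years

Start − end for each: Terreneuvian 538.8 − 521 = 17.8; Guadalupian 273.01 − 259.51 = 13.5; Pleistocene 2.58 − 0.0117 = 2.5683; Oligocene 33.9 − 23.03 = 10.87; Cisuralian 298.9 − 273.01 = 25.89; Paleocene 66 − 56 = 10; Eocene 56 − 33.9 = 22.1.
Ranking these from longest: Cisuralian > Eocene > Terreneuvian > Guadalupian > Oligocene > Paleocene > Pleistocene.
Position 2 in that ranking is Eocene, which lasted 22.1 Myr.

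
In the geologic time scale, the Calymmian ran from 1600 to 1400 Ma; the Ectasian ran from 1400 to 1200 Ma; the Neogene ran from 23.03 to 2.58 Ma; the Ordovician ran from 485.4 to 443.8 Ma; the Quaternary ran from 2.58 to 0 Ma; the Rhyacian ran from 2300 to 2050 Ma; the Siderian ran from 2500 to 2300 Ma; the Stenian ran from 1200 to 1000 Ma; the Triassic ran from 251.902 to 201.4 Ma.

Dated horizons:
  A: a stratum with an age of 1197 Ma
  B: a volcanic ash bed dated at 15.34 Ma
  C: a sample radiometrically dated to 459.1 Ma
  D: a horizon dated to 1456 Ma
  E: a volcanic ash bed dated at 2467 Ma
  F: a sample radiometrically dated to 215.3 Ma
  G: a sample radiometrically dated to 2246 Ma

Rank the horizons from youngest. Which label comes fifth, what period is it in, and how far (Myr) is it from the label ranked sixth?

Smaller Ma means younger, so youngest first: B 15.34 < F 215.3 < C 459.1 < A 1197 < D 1456 < G 2246 < E 2467.
Counting 5 along gives D (1456 Ma); the excerpt puts that inside the Calymmian, 1600–1400 Ma.
Next in line is G (2246 Ma), and 2246 − 1456 = 790 Myr.

D, in the Calymmian; 790 million years to G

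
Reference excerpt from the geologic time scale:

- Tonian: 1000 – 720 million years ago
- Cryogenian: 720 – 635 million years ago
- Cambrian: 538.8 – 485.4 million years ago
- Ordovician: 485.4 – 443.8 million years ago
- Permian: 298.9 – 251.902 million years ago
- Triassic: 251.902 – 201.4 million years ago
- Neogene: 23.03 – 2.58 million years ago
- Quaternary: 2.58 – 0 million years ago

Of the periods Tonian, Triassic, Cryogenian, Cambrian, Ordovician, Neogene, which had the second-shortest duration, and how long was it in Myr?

Ordovician, 41.6 million years

Start − end for each: Tonian 1000 − 720 = 280; Triassic 251.902 − 201.4 = 50.502; Cryogenian 720 − 635 = 85; Cambrian 538.8 − 485.4 = 53.4; Ordovician 485.4 − 443.8 = 41.6; Neogene 23.03 − 2.58 = 20.45.
Ranking these from shortest: Neogene < Ordovician < Triassic < Cambrian < Cryogenian < Tonian.
Position 2 in that ranking is Ordovician, which lasted 41.6 Myr.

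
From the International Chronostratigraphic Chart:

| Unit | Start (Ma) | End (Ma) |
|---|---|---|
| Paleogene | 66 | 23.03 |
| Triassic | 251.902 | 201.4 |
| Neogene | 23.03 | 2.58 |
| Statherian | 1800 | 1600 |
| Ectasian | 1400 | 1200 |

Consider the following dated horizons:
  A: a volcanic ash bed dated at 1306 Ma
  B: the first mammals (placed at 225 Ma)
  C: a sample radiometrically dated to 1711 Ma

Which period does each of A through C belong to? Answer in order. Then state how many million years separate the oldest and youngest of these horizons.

Match each age against the start–end ranges in the excerpt: A = 1306 Ma → Ectasian (1400–1200); B = 225 Ma → Triassic (251.902–201.4); C = 1711 Ma → Statherian (1800–1600).
The largest age is 1711 Ma and the smallest is 225 Ma; their difference is 1486 Myr.

A — Ectasian; B — Triassic; C — Statherian; span 1486 million years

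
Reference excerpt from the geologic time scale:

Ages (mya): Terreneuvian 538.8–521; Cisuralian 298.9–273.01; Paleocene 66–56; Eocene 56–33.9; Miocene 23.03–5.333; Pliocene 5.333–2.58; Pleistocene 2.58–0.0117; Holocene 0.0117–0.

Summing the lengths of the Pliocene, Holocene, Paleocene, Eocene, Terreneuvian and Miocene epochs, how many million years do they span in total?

70.3617 million years

Each duration: Pliocene = 2.753; Holocene = 0.0117; Paleocene = 10; Eocene = 22.1; Terreneuvian = 17.8; Miocene = 17.697.
Sum: 2.753 + 0.0117 + 10 + 22.1 + 17.8 + 17.697 = 70.3617 Myr.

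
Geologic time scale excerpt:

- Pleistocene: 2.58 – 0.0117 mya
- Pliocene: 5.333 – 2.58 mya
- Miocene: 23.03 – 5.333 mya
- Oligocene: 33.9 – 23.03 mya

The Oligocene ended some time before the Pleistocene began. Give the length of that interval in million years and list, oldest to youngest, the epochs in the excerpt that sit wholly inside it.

20.45 million years; Miocene, Pliocene

The Oligocene closes at 23.03 Ma and the Pleistocene opens at 2.58 Ma, so the interval is 23.03 − 2.58 = 20.45 Myr.
An epoch fits inside if it starts at or after 23.03 Ma and ends at or before 2.58 Ma; oldest first that gives Miocene, Pliocene.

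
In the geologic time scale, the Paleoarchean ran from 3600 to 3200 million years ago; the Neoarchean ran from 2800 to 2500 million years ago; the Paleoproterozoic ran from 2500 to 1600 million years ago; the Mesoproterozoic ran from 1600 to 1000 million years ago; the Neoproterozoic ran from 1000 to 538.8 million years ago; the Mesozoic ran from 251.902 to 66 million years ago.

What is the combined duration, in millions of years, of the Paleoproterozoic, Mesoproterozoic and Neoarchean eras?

1800 million years

Each duration: Paleoproterozoic = 900; Mesoproterozoic = 600; Neoarchean = 300.
Sum: 900 + 600 + 300 = 1800 Myr.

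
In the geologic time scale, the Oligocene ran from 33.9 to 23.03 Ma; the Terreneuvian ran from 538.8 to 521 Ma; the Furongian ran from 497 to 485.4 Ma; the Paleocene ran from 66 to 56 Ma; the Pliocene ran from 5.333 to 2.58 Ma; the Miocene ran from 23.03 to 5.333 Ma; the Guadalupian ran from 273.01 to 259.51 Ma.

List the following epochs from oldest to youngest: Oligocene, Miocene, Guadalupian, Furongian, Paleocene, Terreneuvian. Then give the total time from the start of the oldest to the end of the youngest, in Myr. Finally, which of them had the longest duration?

Start ages (Ma): Terreneuvian 538.8, Furongian 497, Guadalupian 273.01, Paleocene 66, Oligocene 33.9, Miocene 23.03.
Ordered oldest to youngest: Terreneuvian, Furongian, Guadalupian, Paleocene, Oligocene, Miocene.
Span = 538.8 − 5.333 = 533.467 Myr.
Durations: Furongian 11.6, Terreneuvian 17.8, Oligocene 10.87, Miocene 17.697, Paleocene 10, Guadalupian 13.5 → longest is Terreneuvian (17.8 Myr).

Terreneuvian, Furongian, Guadalupian, Paleocene, Oligocene, Miocene; total span 533.467 Myr; longest is Terreneuvian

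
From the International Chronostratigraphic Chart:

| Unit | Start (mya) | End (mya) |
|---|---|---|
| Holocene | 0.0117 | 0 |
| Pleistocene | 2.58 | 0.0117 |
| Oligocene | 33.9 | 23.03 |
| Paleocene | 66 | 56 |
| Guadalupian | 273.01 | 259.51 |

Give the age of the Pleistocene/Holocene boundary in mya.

0.0117 mya

The Pleistocene ends and the Holocene begins at 0.0117 mya.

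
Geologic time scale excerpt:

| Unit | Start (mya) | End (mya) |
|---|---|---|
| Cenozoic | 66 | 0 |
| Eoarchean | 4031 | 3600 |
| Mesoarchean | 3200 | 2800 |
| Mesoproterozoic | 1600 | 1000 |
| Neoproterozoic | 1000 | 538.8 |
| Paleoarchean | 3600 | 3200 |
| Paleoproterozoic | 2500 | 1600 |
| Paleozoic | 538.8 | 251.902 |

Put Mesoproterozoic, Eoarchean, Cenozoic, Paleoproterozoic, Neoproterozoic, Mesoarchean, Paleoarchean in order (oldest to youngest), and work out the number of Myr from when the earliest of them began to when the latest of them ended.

Eoarchean, Paleoarchean, Mesoarchean, Paleoproterozoic, Mesoproterozoic, Neoproterozoic, Cenozoic; total span 4031 Myr

From the excerpt: Mesoproterozoic 1600–1000; Eoarchean 4031–3600; Cenozoic 66–0; Paleoproterozoic 2500–1600; Neoproterozoic 1000–538.8; Mesoarchean 3200–2800; Paleoarchean 3600–3200 (Ma).
Larger Ma is earlier, so the oldest is Eoarchean and the youngest is Cenozoic; oldest to youngest: Eoarchean, Paleoarchean, Mesoarchean, Paleoproterozoic, Mesoproterozoic, Neoproterozoic, Cenozoic.
Oldest start 4031 minus youngest end 0 gives 4031 Myr overall.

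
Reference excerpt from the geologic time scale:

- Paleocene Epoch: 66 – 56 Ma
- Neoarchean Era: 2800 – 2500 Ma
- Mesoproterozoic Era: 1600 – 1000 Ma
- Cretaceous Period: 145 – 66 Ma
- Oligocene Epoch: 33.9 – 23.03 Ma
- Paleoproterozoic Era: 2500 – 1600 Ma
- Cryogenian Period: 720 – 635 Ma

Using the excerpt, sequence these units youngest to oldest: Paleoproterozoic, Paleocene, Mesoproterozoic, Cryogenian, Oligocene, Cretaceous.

Oligocene → Paleocene → Cretaceous → Cryogenian → Mesoproterozoic → Paleoproterozoic

The oldest of these is Paleoproterozoic (starts 2500 Ma) and the youngest is Oligocene (ends 23.03 Ma).
In between, by decreasing start age: Mesoproterozoic (1600), Cryogenian (720), Cretaceous (145), Paleocene (66).
Listing youngest first means reversing that sequence.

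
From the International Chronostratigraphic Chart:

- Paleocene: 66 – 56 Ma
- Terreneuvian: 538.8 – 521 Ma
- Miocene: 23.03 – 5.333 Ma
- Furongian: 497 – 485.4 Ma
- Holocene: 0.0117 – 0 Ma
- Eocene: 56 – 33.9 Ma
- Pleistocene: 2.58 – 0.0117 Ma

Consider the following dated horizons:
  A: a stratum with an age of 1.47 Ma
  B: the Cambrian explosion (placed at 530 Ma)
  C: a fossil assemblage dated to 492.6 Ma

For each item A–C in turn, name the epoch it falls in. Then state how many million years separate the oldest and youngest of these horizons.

Match each age against the start–end ranges in the excerpt: A = 1.47 Ma → Pleistocene (2.58–0.0117); B = 530 Ma → Terreneuvian (538.8–521); C = 492.6 Ma → Furongian (497–485.4).
The largest age is 530 Ma and the smallest is 1.47 Ma; their difference is 528.53 Myr.

A — Pleistocene; B — Terreneuvian; C — Furongian; span 528.53 million years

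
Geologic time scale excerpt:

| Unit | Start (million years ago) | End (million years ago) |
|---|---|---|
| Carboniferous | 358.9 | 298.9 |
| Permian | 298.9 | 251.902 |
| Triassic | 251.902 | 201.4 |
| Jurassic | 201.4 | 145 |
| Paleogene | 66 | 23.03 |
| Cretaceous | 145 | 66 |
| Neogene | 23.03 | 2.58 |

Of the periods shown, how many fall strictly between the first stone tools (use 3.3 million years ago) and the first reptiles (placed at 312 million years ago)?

5

312 Ma sits inside the Carboniferous (358.9–298.9) and 3.3 Ma inside the Neogene (23.03–2.58); neither of those is wholly between the two dates.
The listed periods lying completely between them are Permian, Triassic, Jurassic, Cretaceous, Paleogene — 5 in all.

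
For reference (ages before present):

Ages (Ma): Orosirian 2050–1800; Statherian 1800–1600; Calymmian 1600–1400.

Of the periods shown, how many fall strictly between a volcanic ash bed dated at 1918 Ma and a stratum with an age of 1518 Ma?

1918 Ma sits inside the Orosirian (2050–1800) and 1518 Ma inside the Calymmian (1600–1400); neither of those is wholly between the two dates.
The listed periods lying completely between them are Statherian — 1 in all.

1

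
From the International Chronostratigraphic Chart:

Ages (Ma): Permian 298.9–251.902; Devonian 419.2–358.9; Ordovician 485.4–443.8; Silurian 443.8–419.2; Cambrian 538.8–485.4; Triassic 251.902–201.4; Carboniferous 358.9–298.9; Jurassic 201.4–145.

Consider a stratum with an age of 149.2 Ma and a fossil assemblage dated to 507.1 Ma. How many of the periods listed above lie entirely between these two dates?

The older date is 507.1 Ma and the younger is 149.2 Ma.
Periods with start < 507.1 and end > 149.2 Ma: Ordovician (485.4–443.8), Silurian (443.8–419.2), Devonian (419.2–358.9), Carboniferous (358.9–298.9), Permian (298.9–251.902), Triassic (251.902–201.4).
That is 6 complete periods.

6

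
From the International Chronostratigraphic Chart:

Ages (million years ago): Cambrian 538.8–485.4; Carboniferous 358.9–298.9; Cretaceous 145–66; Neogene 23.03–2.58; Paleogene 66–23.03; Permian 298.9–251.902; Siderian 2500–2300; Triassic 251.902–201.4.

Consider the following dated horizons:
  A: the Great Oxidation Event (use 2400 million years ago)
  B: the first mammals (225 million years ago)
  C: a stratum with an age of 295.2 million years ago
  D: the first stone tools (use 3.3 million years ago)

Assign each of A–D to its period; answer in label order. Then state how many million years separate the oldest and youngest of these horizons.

A: 2400 Ma lies in 2500–2300 Ma, so Siderian.
B: 225 Ma lies in 251.902–201.4 Ma, so Triassic.
C: 295.2 Ma lies in 298.9–251.902 Ma, so Permian.
D: 3.3 Ma lies in 23.03–2.58 Ma, so Neogene.
Oldest = 2400 Ma, youngest = 3.3 Ma → span 2396.7 Myr.

A — Siderian; B — Triassic; C — Permian; D — Neogene; span 2396.7 million years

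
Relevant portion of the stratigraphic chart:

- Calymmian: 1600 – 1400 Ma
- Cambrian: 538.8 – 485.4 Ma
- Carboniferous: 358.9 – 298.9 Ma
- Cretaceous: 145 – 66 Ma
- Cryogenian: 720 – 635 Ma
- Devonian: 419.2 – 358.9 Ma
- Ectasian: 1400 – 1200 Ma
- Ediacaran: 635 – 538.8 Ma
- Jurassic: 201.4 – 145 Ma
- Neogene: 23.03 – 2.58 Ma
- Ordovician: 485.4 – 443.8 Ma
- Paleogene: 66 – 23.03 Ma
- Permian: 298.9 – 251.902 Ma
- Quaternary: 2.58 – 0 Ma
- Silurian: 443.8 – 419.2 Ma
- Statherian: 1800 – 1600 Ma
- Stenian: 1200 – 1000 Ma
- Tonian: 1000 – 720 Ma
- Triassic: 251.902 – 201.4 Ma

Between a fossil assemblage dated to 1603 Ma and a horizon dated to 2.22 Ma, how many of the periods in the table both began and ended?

The older date is 1603 Ma and the younger is 2.22 Ma.
Periods with start < 1603 and end > 2.22 Ma: Calymmian (1600–1400), Ectasian (1400–1200), Stenian (1200–1000), Tonian (1000–720), Cryogenian (720–635), Ediacaran (635–538.8), Cambrian (538.8–485.4), Ordovician (485.4–443.8), Silurian (443.8–419.2), Devonian (419.2–358.9), Carboniferous (358.9–298.9), Permian (298.9–251.902), Triassic (251.902–201.4), Jurassic (201.4–145), Cretaceous (145–66), Paleogene (66–23.03), Neogene (23.03–2.58).
That is 17 complete periods.

17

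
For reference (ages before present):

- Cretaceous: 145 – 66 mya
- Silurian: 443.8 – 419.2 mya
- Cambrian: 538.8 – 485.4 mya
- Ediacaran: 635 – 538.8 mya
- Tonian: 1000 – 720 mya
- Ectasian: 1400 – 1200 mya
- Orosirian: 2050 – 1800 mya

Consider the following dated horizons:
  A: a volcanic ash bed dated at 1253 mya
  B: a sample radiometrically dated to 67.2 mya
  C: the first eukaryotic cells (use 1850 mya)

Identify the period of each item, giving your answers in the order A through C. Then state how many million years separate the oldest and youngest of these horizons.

Match each age against the start–end ranges in the excerpt: A = 1253 Ma → Ectasian (1400–1200); B = 67.2 Ma → Cretaceous (145–66); C = 1850 Ma → Orosirian (2050–1800).
The largest age is 1850 Ma and the smallest is 67.2 Ma; their difference is 1782.8 Myr.

A — Ectasian; B — Cretaceous; C — Orosirian; span 1782.8 million years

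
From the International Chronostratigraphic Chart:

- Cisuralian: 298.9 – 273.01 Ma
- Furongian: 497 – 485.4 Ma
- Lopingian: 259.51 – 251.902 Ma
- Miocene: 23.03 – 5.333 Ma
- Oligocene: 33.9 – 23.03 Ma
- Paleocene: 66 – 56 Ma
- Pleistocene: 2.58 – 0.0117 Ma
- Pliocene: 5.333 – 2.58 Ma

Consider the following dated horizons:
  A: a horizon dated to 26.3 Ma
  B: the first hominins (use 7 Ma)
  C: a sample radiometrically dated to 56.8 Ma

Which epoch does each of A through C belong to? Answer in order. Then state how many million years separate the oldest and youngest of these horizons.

A: 26.3 Ma lies in 33.9–23.03 Ma, so Oligocene.
B: 7 Ma lies in 23.03–5.333 Ma, so Miocene.
C: 56.8 Ma lies in 66–56 Ma, so Paleocene.
Oldest = 56.8 Ma, youngest = 7 Ma → span 49.8 Myr.

A — Oligocene; B — Miocene; C — Paleocene; span 49.8 million years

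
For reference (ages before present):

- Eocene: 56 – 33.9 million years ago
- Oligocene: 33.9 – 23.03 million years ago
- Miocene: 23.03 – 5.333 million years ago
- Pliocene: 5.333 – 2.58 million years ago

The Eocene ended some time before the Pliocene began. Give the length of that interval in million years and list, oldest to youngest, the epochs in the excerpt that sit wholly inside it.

End of Eocene = 33.9 Ma; start of Pliocene = 5.333 Ma.
Gap = 33.9 − 5.333 = 28.567 Myr.
Epochs wholly inside 33.9–5.333 Ma: Oligocene (33.9–23.03), Miocene (23.03–5.333).

28.567 million years; Oligocene, Miocene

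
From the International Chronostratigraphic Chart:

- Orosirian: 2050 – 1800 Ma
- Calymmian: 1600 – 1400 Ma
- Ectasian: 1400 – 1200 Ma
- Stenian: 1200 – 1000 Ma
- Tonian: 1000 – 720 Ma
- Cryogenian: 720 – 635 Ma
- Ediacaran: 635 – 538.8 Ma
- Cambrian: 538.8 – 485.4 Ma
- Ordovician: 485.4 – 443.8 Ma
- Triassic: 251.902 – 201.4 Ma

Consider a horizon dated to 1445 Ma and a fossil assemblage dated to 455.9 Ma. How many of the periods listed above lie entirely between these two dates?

6

1445 Ma sits inside the Calymmian (1600–1400) and 455.9 Ma inside the Ordovician (485.4–443.8); neither of those is wholly between the two dates.
The listed periods lying completely between them are Ectasian, Stenian, Tonian, Cryogenian, Ediacaran, Cambrian — 6 in all.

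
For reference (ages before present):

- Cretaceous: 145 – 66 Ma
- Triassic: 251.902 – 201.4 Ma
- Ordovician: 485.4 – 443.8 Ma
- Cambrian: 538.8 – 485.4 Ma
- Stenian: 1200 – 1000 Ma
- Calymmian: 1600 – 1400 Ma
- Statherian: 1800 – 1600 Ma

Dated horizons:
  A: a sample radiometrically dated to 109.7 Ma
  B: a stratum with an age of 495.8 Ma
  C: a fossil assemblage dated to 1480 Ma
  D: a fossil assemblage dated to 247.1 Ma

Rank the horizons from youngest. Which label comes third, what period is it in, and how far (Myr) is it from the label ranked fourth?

B, in the Cambrian; 984.2 million years to C

Smaller Ma means younger, so youngest first: A 109.7 < D 247.1 < B 495.8 < C 1480.
Counting 3 along gives B (495.8 Ma); the excerpt puts that inside the Cambrian, 538.8–485.4 Ma.
Next in line is C (1480 Ma), and 1480 − 495.8 = 984.2 Myr.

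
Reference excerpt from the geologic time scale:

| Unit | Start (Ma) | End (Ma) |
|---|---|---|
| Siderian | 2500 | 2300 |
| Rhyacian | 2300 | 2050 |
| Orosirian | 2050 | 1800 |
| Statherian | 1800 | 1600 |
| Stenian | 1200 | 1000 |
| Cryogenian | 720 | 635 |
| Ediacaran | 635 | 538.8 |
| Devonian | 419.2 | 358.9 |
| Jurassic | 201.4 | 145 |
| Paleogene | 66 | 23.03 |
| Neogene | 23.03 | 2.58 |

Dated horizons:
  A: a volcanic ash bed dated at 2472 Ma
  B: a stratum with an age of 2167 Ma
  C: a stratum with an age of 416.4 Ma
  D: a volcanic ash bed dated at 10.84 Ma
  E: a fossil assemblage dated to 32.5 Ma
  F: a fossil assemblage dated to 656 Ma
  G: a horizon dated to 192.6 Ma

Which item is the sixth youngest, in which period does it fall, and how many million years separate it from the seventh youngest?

Smaller Ma means younger, so youngest first: D 10.84 < E 32.5 < G 192.6 < C 416.4 < F 656 < B 2167 < A 2472.
Counting 6 along gives B (2167 Ma); the excerpt puts that inside the Rhyacian, 2300–2050 Ma.
Next in line is A (2472 Ma), and 2472 − 2167 = 305 Myr.

B, in the Rhyacian; 305 million years to A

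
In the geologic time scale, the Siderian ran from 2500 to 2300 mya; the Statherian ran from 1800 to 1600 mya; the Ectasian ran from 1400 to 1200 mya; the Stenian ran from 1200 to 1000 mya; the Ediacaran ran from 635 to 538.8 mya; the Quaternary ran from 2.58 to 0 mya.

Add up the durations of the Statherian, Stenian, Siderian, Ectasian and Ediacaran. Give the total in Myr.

Duration is start − end for each: (1800 − 1600) + (1200 − 1000) + (2500 − 2300) + (1400 − 1200) + (635 − 538.8).
That is 200 + 200 + 200 + 200 + 96.2, which totals 896.2 million years.

896.2 million years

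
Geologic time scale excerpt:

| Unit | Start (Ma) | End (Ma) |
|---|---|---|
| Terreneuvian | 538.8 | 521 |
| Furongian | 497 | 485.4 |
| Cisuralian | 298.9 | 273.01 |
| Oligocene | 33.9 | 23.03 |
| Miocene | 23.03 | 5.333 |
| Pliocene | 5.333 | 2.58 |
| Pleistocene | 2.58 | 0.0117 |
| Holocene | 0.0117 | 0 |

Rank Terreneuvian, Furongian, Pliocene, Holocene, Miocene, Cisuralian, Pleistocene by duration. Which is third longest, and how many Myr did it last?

Start − end for each: Terreneuvian 538.8 − 521 = 17.8; Furongian 497 − 485.4 = 11.6; Pliocene 5.333 − 2.58 = 2.753; Holocene 0.0117 − 0 = 0.0117; Miocene 23.03 − 5.333 = 17.697; Cisuralian 298.9 − 273.01 = 25.89; Pleistocene 2.58 − 0.0117 = 2.5683.
Ranking these from longest: Cisuralian > Terreneuvian > Miocene > Furongian > Pliocene > Pleistocene > Holocene.
Position 3 in that ranking is Miocene, which lasted 17.697 Myr.

Miocene, 17.697 million years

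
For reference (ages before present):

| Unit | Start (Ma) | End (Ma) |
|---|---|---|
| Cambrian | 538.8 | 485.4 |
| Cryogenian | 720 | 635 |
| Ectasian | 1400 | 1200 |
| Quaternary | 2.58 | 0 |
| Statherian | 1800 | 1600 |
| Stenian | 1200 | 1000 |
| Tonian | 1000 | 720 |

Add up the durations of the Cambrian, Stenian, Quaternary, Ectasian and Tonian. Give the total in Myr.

735.98 million years

Each duration: Cambrian = 53.4; Stenian = 200; Quaternary = 2.58; Ectasian = 200; Tonian = 280.
Sum: 53.4 + 200 + 2.58 + 200 + 280 = 735.98 Myr.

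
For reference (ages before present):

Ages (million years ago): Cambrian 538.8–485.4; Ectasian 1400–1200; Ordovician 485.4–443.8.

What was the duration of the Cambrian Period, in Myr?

53.4 million years

538.8 − 485.4 = 53.4 million years.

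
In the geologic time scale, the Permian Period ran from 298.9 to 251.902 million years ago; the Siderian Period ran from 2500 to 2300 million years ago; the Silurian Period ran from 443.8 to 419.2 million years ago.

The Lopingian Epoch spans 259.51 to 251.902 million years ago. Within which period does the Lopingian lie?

The Lopingian (259.51–251.902 Ma) lies entirely within 298.9–251.902 Ma, the Permian Period.

Permian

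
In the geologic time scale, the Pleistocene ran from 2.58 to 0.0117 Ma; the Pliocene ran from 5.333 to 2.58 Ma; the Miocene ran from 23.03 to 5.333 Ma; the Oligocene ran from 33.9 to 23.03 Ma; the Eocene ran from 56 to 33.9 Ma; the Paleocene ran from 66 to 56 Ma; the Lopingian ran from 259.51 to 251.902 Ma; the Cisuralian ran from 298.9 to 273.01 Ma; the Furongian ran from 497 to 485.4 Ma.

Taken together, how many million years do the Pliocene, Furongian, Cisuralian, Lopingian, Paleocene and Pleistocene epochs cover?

60.4193 million years

Duration is start − end for each: (5.333 − 2.58) + (497 − 485.4) + (298.9 − 273.01) + (259.51 − 251.902) + (66 − 56) + (2.58 − 0.0117).
That is 2.753 + 11.6 + 25.89 + 7.608 + 10 + 2.5683, which totals 60.4193 million years.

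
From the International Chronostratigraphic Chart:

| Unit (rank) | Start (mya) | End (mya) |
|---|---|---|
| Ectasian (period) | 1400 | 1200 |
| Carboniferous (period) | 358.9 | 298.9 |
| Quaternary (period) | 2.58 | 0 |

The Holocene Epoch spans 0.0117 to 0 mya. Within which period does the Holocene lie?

Quaternary

The Holocene (0.0117–0 Ma) lies entirely within 2.58–0 Ma, the Quaternary Period.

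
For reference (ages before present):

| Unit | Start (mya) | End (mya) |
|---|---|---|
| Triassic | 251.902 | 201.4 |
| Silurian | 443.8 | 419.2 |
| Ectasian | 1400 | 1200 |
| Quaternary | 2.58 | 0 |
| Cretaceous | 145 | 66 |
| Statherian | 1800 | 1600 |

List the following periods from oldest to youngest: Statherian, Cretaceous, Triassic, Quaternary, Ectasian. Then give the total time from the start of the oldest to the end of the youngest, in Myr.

Statherian → Ectasian → Triassic → Cretaceous → Quaternary; total span 1800 Myr

Start ages (Ma): Statherian 1800, Ectasian 1400, Triassic 251.902, Cretaceous 145, Quaternary 2.58.
Ordered oldest to youngest: Statherian, Ectasian, Triassic, Cretaceous, Quaternary.
Span = 1800 − 0 = 1800 Myr.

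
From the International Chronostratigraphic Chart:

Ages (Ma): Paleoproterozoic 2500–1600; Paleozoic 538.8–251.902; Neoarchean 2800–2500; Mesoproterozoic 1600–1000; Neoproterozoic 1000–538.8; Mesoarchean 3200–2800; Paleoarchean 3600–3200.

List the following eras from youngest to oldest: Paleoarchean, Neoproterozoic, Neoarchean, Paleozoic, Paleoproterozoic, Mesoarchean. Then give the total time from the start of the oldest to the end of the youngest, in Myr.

Start ages (Ma): Paleoarchean 3600, Mesoarchean 3200, Neoarchean 2800, Paleoproterozoic 2500, Neoproterozoic 1000, Paleozoic 538.8.
Ordered youngest to oldest: Paleozoic, Neoproterozoic, Paleoproterozoic, Neoarchean, Mesoarchean, Paleoarchean.
Span = 3600 − 251.902 = 3348.098 Myr.

Paleozoic → Neoproterozoic → Paleoproterozoic → Neoarchean → Mesoarchean → Paleoarchean; total span 3348.098 Myr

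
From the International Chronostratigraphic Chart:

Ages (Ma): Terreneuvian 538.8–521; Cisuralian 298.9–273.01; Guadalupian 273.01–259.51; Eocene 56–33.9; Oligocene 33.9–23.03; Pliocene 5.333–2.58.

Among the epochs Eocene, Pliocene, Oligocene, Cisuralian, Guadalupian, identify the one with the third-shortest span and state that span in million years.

Guadalupian, 13.5 million years

Start − end for each: Eocene 56 − 33.9 = 22.1; Pliocene 5.333 − 2.58 = 2.753; Oligocene 33.9 − 23.03 = 10.87; Cisuralian 298.9 − 273.01 = 25.89; Guadalupian 273.01 − 259.51 = 13.5.
Ranking these from shortest: Pliocene < Oligocene < Guadalupian < Eocene < Cisuralian.
Position 3 in that ranking is Guadalupian, which lasted 13.5 Myr.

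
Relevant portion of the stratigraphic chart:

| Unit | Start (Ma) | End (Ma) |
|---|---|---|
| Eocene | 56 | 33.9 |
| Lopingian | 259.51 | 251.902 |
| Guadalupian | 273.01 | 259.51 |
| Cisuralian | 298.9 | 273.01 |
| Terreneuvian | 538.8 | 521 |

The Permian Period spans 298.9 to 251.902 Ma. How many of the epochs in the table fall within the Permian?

3

Epochs inside 298.9–251.902 Ma: Cisuralian, Guadalupian, Lopingian — 3 in total.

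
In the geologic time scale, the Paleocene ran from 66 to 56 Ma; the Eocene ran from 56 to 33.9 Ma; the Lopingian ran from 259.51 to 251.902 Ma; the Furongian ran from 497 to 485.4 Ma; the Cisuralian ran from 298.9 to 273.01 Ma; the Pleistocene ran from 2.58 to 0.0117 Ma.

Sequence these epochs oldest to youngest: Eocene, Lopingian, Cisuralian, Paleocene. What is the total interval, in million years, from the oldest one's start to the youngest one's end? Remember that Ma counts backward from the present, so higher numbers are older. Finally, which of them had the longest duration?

Cisuralian, Lopingian, Paleocene, Eocene; total span 265 Myr; longest is Cisuralian

Start ages (Ma): Cisuralian 298.9, Lopingian 259.51, Paleocene 66, Eocene 56.
Ordered oldest to youngest: Cisuralian, Lopingian, Paleocene, Eocene.
Span = 298.9 − 33.9 = 265 Myr.
Durations: Lopingian 7.608, Paleocene 10, Cisuralian 25.89, Eocene 22.1 → longest is Cisuralian (25.89 Myr).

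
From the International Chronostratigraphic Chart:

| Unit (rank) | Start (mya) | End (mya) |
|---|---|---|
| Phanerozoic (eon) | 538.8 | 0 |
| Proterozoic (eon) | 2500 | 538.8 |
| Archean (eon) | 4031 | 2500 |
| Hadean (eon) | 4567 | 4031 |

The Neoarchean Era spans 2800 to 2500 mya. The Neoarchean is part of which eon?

Archean

The Neoarchean (2800–2500 Ma) lies entirely within 4031–2500 Ma, the Archean Eon.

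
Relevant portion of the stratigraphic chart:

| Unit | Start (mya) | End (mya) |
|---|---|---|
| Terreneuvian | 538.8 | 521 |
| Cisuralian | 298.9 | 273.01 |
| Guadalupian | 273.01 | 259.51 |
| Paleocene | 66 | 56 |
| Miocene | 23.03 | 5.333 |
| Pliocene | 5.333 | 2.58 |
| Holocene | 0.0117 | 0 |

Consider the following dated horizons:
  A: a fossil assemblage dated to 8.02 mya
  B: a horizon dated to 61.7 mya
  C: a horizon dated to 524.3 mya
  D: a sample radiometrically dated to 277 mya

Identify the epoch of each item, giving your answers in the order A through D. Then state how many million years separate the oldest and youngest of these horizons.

A — Miocene; B — Paleocene; C — Terreneuvian; D — Cisuralian; span 516.28 million years

A: 8.02 Ma lies in 23.03–5.333 Ma, so Miocene.
B: 61.7 Ma lies in 66–56 Ma, so Paleocene.
C: 524.3 Ma lies in 538.8–521 Ma, so Terreneuvian.
D: 277 Ma lies in 298.9–273.01 Ma, so Cisuralian.
Oldest = 524.3 Ma, youngest = 8.02 Ma → span 516.28 Myr.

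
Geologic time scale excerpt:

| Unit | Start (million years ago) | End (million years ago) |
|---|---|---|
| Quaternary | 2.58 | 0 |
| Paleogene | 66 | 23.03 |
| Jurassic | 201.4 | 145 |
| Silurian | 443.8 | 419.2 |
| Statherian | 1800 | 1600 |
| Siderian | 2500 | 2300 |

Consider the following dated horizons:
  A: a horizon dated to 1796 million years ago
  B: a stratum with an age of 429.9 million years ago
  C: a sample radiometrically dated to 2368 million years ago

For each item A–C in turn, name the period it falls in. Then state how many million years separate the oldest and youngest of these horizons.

A: 1796 Ma lies in 1800–1600 Ma, so Statherian.
B: 429.9 Ma lies in 443.8–419.2 Ma, so Silurian.
C: 2368 Ma lies in 2500–2300 Ma, so Siderian.
Oldest = 2368 Ma, youngest = 429.9 Ma → span 1938.1 Myr.

A — Statherian; B — Silurian; C — Siderian; span 1938.1 million years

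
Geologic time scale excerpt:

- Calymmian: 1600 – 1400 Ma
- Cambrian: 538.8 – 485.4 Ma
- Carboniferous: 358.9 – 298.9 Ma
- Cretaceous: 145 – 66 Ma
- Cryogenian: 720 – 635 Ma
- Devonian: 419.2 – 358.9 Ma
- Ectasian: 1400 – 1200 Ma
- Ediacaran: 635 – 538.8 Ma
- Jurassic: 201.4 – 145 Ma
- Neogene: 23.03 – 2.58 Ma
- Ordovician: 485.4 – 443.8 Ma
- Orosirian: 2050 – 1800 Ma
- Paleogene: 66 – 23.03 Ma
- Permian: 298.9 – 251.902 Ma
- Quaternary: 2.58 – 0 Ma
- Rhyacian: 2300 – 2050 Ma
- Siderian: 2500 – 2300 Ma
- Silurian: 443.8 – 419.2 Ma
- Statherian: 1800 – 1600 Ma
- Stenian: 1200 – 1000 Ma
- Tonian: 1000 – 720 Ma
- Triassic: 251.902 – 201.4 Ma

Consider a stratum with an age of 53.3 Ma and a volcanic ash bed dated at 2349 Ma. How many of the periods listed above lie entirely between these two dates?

The older date is 2349 Ma and the younger is 53.3 Ma.
Periods with start < 2349 and end > 53.3 Ma: Rhyacian (2300–2050), Orosirian (2050–1800), Statherian (1800–1600), Calymmian (1600–1400), Ectasian (1400–1200), Stenian (1200–1000), Tonian (1000–720), Cryogenian (720–635), Ediacaran (635–538.8), Cambrian (538.8–485.4), Ordovician (485.4–443.8), Silurian (443.8–419.2), Devonian (419.2–358.9), Carboniferous (358.9–298.9), Permian (298.9–251.902), Triassic (251.902–201.4), Jurassic (201.4–145), Cretaceous (145–66).
That is 18 complete periods.

18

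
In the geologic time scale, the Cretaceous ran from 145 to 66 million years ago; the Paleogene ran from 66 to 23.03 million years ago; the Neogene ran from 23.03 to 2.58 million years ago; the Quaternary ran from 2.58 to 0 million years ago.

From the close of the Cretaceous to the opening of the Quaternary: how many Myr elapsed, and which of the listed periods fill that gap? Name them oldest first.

The Cretaceous closes at 66 Ma and the Quaternary opens at 2.58 Ma, so the interval is 66 − 2.58 = 63.42 Myr.
A period fits inside if it starts at or after 66 Ma and ends at or before 2.58 Ma; oldest first that gives Paleogene, Neogene.

63.42 million years; Paleogene, Neogene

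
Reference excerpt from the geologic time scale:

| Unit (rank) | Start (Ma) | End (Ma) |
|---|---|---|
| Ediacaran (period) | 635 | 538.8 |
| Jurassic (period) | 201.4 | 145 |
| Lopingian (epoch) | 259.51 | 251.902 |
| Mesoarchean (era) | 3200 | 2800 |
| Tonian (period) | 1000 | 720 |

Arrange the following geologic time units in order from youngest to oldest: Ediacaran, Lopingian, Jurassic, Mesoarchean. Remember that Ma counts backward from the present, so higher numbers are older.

Read off each span (Ma): Ediacaran 635–538.8; Lopingian 259.51–251.902; Jurassic 201.4–145; Mesoarchean 3200–2800.
Larger Ma is older, so oldest→youngest is Mesoarchean, Ediacaran, Lopingian, Jurassic; reverse it for youngest→oldest.

Jurassic → Lopingian → Ediacaran → Mesoarchean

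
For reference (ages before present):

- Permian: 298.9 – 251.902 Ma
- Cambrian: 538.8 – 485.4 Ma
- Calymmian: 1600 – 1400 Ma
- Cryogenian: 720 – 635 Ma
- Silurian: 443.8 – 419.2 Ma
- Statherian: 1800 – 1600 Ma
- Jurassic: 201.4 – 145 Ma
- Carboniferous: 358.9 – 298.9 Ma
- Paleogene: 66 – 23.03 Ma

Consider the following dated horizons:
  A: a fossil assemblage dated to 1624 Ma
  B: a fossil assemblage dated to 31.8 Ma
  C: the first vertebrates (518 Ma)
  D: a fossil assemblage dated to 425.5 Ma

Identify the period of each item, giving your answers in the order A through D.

Match each age against the start–end ranges in the excerpt: A = 1624 Ma → Statherian (1800–1600); B = 31.8 Ma → Paleogene (66–23.03); C = 518 Ma → Cambrian (538.8–485.4); D = 425.5 Ma → Silurian (443.8–419.2).

A — Statherian; B — Paleogene; C — Cambrian; D — Silurian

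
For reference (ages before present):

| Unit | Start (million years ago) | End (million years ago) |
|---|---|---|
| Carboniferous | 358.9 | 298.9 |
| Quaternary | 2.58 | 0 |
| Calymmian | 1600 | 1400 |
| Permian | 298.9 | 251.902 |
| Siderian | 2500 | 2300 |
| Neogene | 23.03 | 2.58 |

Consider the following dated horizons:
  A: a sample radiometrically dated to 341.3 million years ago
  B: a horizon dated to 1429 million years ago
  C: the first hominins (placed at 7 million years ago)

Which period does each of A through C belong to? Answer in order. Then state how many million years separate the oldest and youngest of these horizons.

A: 341.3 Ma lies in 358.9–298.9 Ma, so Carboniferous.
B: 1429 Ma lies in 1600–1400 Ma, so Calymmian.
C: 7 Ma lies in 23.03–2.58 Ma, so Neogene.
Oldest = 1429 Ma, youngest = 7 Ma → span 1422 Myr.

A — Carboniferous; B — Calymmian; C — Neogene; span 1422 million years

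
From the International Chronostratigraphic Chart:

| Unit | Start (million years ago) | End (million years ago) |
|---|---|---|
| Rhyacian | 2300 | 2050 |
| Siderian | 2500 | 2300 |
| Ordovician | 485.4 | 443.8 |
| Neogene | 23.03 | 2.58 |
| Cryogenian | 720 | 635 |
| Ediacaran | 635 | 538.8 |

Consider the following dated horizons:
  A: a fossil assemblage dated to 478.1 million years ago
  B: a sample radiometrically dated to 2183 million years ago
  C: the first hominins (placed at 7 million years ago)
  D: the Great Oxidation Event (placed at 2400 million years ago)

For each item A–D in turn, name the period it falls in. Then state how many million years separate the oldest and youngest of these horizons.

Match each age against the start–end ranges in the excerpt: A = 478.1 Ma → Ordovician (485.4–443.8); B = 2183 Ma → Rhyacian (2300–2050); C = 7 Ma → Neogene (23.03–2.58); D = 2400 Ma → Siderian (2500–2300).
The largest age is 2400 Ma and the smallest is 7 Ma; their difference is 2393 Myr.

A — Ordovician; B — Rhyacian; C — Neogene; D — Siderian; span 2393 million years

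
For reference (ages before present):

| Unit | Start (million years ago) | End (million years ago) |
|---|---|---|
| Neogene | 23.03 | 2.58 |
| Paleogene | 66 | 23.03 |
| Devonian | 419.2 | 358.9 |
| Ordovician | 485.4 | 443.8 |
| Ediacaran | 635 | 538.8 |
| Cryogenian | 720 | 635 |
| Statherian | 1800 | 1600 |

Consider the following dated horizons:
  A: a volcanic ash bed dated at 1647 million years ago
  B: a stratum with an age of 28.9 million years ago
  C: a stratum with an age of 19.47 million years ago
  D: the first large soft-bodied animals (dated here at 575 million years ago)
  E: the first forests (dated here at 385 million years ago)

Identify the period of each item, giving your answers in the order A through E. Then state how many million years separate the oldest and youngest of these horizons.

A — Statherian; B — Paleogene; C — Neogene; D — Ediacaran; E — Devonian; span 1627.53 million years

A: 1647 Ma lies in 1800–1600 Ma, so Statherian.
B: 28.9 Ma lies in 66–23.03 Ma, so Paleogene.
C: 19.47 Ma lies in 23.03–2.58 Ma, so Neogene.
D: 575 Ma lies in 635–538.8 Ma, so Ediacaran.
E: 385 Ma lies in 419.2–358.9 Ma, so Devonian.
Oldest = 1647 Ma, youngest = 19.47 Ma → span 1627.53 Myr.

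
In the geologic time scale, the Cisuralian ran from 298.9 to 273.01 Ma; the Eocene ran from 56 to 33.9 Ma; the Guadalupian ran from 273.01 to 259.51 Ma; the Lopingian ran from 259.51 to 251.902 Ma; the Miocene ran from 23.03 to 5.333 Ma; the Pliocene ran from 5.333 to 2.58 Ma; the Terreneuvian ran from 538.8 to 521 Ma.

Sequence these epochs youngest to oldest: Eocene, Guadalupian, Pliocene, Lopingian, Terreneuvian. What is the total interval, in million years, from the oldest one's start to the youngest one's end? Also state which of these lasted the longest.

Pliocene → Eocene → Lopingian → Guadalupian → Terreneuvian; total span 536.22 Myr; longest is Eocene

From the excerpt: Eocene 56–33.9; Guadalupian 273.01–259.51; Pliocene 5.333–2.58; Lopingian 259.51–251.902; Terreneuvian 538.8–521 (Ma).
Larger Ma is earlier, so the oldest is Terreneuvian and the youngest is Pliocene; youngest to oldest: Pliocene, Eocene, Lopingian, Guadalupian, Terreneuvian.
Oldest start 538.8 minus youngest end 2.58 gives 536.22 Myr overall.
Individual lengths (start − end): Pliocene 2.753; Lopingian 7.608; Guadalupian 13.5; Eocene 22.1; Terreneuvian 17.8. The largest is Eocene at 22.1 Myr.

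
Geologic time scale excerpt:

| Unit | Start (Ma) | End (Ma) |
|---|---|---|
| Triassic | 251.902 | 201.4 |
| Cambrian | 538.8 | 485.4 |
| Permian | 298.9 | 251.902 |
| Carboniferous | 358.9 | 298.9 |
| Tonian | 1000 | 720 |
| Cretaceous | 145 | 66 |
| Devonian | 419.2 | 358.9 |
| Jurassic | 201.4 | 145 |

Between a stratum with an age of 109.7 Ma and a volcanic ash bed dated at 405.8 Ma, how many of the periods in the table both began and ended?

The older date is 405.8 Ma and the younger is 109.7 Ma.
Periods with start < 405.8 and end > 109.7 Ma: Carboniferous (358.9–298.9), Permian (298.9–251.902), Triassic (251.902–201.4), Jurassic (201.4–145).
That is 4 complete periods.

4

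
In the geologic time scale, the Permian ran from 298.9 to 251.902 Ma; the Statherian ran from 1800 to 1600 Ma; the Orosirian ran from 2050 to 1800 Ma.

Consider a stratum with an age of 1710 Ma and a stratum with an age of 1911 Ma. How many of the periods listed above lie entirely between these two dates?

The older date is 1911 Ma and the younger is 1710 Ma.
No period both begins after 1911 Ma and ends before 1710 Ma, so the count is 0.

0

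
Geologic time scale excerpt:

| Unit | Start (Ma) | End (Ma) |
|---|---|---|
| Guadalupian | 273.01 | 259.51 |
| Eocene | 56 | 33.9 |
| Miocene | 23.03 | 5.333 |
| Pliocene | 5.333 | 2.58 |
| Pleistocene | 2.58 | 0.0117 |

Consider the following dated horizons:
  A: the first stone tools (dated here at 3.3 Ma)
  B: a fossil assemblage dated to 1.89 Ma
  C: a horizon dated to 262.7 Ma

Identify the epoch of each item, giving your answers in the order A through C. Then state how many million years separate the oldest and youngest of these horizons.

A — Pliocene; B — Pleistocene; C — Guadalupian; span 260.81 million years

A: 3.3 Ma lies in 5.333–2.58 Ma, so Pliocene.
B: 1.89 Ma lies in 2.58–0.0117 Ma, so Pleistocene.
C: 262.7 Ma lies in 273.01–259.51 Ma, so Guadalupian.
Oldest = 262.7 Ma, youngest = 1.89 Ma → span 260.81 Myr.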